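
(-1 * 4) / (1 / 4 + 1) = -16/5 = -3.20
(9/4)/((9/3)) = 3/4 = 0.75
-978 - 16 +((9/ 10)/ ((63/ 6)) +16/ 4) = -34647/35 = -989.91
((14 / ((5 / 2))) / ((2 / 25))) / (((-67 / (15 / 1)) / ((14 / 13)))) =-14700/871 = -16.88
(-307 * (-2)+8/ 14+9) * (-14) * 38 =-331740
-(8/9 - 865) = 7777/9 = 864.11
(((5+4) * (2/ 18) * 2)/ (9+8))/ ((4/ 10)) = 5/17 = 0.29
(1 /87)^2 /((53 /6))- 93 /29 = -428821/133719 = -3.21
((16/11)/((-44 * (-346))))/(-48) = -1/502392 = 0.00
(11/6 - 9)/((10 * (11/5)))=-43/132 = -0.33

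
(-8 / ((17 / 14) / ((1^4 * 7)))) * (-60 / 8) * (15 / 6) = 14700/17 = 864.71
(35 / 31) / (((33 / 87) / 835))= 2485.41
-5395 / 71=-75.99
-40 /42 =-20/21 = -0.95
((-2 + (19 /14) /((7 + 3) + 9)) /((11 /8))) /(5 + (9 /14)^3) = -42336/158939 = -0.27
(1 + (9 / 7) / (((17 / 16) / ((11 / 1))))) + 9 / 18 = 14.81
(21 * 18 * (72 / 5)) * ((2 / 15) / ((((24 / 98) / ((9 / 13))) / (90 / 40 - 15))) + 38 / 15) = -804006/65 = -12369.32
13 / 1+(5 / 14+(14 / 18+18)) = 32.13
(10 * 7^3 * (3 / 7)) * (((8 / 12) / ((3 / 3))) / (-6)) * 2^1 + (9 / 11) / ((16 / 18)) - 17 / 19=-1638431/5016 = -326.64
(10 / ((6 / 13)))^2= 4225/9 = 469.44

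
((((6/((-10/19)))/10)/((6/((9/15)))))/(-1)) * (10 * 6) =171/25 = 6.84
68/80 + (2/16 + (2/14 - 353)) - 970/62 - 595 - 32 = -8632497/8680 = -994.53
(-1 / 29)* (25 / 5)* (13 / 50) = -13/290 = -0.04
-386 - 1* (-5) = -381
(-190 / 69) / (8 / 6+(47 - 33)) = -95/529 = -0.18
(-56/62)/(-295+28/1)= 28/8277 = 0.00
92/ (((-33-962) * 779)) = -92/775105 = 0.00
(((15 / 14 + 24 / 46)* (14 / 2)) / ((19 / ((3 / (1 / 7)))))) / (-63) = -9/46 = -0.20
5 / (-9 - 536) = -1/109 = -0.01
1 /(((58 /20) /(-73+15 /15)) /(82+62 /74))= -2206800/1073 = -2056.66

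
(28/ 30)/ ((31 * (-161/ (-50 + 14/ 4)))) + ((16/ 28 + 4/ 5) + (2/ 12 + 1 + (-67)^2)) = 21694171/4830 = 4491.55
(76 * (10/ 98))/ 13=380/637 = 0.60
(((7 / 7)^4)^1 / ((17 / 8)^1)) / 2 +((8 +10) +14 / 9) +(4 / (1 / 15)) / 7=30376/1071 = 28.36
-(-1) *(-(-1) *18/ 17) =18/17 = 1.06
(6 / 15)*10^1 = 4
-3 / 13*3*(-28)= 252/13 = 19.38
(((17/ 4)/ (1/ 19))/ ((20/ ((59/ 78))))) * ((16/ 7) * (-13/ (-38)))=1003/420 = 2.39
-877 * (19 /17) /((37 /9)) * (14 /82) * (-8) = 8398152/25789 = 325.65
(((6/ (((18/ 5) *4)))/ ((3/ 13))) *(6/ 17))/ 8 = 65/816 = 0.08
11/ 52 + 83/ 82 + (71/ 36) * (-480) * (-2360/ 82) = 174270227/6396 = 27246.75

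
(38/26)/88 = 19/1144 = 0.02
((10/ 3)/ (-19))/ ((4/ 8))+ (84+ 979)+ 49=63364/57 = 1111.65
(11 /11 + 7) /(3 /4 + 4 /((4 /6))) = 32/27 = 1.19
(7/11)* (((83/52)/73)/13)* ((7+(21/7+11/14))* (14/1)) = 87731/542828 = 0.16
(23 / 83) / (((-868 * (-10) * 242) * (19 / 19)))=23/174346480 = 0.00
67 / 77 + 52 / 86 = 4883/3311 = 1.47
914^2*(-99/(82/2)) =-82704204/41 = -2017175.71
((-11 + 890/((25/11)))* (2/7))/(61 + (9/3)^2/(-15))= 1903/1057 = 1.80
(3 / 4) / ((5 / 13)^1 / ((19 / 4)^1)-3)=-741/2884 = -0.26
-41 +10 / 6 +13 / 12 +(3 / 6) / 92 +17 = -3909/184 = -21.24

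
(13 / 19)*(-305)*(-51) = 202215/19 = 10642.89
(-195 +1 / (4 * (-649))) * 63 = -31891923/2596 = -12285.02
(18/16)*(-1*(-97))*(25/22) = 21825/176 = 124.01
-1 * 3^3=-27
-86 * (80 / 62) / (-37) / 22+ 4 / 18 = 40714/113553 = 0.36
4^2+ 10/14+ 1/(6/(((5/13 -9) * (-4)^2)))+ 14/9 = -3853/819 = -4.70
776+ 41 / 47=36513/47 = 776.87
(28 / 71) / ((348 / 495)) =1155/2059 = 0.56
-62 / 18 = -31/9 = -3.44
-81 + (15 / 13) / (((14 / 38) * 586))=-4319121/53326 = -80.99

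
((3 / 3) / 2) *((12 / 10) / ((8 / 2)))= 3/20 = 0.15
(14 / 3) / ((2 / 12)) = 28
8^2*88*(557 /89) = 3137024/89 = 35247.46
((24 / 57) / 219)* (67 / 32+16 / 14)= 725/116508 = 0.01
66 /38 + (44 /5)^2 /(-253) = 15631/10925 = 1.43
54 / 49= 1.10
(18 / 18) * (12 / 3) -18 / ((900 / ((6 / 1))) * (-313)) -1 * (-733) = 5767028/7825 = 737.00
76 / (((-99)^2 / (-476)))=-36176/9801 = -3.69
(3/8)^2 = 9/64 = 0.14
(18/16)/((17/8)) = 9/17 = 0.53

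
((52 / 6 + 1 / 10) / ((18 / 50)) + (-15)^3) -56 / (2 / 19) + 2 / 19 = -3983489/1026 = -3882.54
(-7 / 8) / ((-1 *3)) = 7/24 = 0.29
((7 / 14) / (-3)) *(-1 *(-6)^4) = 216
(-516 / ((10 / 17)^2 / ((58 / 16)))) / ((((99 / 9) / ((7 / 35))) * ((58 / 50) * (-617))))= 0.14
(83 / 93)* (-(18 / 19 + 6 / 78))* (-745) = 15644255/22971 = 681.04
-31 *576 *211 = -3767616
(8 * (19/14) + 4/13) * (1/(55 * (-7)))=-1016/35035 = -0.03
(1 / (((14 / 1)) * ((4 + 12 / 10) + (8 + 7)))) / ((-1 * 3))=-5/4242 = 0.00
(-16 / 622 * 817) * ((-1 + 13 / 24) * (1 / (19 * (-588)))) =-473/548604 = 0.00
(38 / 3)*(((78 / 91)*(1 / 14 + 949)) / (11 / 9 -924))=-4544154/406945 = -11.17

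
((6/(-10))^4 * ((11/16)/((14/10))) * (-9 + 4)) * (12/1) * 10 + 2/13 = -38.03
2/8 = 1/4 = 0.25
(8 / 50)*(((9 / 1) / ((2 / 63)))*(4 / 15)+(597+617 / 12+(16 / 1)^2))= 58801/375 = 156.80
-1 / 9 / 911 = -1/8199 = 0.00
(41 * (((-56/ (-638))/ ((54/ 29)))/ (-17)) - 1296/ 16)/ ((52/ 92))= -9419489/65637 = -143.51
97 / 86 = 1.13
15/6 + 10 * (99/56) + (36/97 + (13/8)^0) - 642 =-1685143/2716 = -620.45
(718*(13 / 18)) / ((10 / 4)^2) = 18668/225 = 82.97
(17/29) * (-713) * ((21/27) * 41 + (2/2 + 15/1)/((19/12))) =-87040901/4959 = -17552.11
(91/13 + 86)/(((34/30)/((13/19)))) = 18135/323 = 56.15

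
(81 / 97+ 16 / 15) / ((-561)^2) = 2767/457919055 = 0.00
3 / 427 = 0.01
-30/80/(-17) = 3/136 = 0.02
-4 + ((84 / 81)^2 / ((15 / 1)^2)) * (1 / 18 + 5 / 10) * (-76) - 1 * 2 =-1831054/295245 = -6.20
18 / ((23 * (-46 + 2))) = -9/506 = -0.02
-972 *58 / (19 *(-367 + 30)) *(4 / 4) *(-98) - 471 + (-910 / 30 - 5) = -26300701/19209 = -1369.19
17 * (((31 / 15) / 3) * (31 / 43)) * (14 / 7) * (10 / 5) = 65348/1935 = 33.77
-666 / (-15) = 222/5 = 44.40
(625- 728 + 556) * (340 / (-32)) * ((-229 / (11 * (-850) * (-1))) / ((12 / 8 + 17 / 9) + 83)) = 933633/684200 = 1.36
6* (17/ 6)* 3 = 51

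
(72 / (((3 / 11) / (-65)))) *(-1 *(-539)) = -9249240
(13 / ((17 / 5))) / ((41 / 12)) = 780/697 = 1.12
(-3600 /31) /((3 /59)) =-70800/31 = -2283.87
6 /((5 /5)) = 6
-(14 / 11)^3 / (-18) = 0.11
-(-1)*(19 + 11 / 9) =182/9 = 20.22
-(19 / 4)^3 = -6859/64 = -107.17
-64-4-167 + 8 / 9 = -234.11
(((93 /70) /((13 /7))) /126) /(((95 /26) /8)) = 124/9975 = 0.01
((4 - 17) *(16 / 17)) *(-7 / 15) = 1456/255 = 5.71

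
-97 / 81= -1.20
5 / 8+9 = 9.62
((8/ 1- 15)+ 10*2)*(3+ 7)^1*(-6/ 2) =-390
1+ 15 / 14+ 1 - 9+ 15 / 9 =-179/42 = -4.26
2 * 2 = 4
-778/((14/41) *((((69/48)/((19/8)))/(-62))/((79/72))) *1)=256081.06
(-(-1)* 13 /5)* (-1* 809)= -10517/5 = -2103.40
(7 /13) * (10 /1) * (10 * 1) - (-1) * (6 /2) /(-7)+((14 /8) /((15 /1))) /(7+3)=2917237/54600 = 53.43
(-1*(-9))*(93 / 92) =837/92 = 9.10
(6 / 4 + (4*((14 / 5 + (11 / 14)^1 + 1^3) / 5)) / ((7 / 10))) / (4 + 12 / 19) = 62757/43120 = 1.46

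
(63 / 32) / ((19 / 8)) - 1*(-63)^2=-301581/76 = -3968.17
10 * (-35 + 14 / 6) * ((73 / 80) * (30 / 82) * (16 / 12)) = -17885/123 = -145.41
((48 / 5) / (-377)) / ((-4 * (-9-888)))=-4/563615 = 0.00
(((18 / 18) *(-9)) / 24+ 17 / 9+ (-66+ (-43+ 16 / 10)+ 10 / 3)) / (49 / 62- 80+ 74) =1144489/58140 = 19.69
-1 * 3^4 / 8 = -81/8 = -10.12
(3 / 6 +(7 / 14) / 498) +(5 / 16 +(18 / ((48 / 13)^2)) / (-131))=3354487/4175232 = 0.80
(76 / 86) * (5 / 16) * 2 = 95/172 = 0.55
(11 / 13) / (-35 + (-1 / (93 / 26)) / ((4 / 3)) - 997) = -682/831961 = 0.00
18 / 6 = 3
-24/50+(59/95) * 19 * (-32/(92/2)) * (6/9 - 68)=952612/1725 = 552.24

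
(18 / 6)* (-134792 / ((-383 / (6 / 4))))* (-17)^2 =457694.51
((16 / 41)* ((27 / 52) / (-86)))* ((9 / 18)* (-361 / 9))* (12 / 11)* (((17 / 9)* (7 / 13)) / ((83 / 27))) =4639572/272025611 = 0.02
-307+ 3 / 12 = -1227/4 = -306.75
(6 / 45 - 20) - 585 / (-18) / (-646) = -19.92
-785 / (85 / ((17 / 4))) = -157/4 = -39.25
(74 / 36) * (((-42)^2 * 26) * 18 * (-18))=-30545424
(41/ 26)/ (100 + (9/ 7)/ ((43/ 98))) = 1763/115076 = 0.02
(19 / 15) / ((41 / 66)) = 418/205 = 2.04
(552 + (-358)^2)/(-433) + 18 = -120922/433 = -279.27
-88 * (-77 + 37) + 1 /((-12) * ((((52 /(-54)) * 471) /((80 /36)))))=43105925/12246 = 3520.00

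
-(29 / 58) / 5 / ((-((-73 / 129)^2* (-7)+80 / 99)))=-20339/291570 = -0.07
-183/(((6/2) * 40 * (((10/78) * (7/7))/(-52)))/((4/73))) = 61854/1825 = 33.89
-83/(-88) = 83/88 = 0.94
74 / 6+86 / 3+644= 685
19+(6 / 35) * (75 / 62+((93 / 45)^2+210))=4552082/81375 = 55.94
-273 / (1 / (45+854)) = -245427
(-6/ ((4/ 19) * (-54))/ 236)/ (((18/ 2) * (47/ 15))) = 95/1197936 = 0.00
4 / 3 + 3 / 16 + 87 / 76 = 2431/912 = 2.67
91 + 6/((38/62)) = 1915/19 = 100.79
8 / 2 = 4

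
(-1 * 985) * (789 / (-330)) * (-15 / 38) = -777165/836 = -929.62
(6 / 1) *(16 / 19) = 96/19 = 5.05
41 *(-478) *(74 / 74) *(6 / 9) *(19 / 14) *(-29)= 10798498/21 = 514214.19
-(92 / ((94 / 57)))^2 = -6874884/2209 = -3112.22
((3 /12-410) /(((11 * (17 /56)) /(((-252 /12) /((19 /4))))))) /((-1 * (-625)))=175224/201875 = 0.87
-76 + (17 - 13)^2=-60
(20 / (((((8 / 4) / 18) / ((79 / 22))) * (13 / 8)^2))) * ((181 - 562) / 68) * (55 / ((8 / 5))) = -135445500/2873 = -47144.27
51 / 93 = 17/31 = 0.55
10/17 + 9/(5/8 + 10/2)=186/85 = 2.19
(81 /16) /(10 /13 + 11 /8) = 1053/446 = 2.36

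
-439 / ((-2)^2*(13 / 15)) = -6585/52 = -126.63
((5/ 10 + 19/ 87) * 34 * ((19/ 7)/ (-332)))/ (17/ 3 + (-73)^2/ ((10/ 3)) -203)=-11875/83335154 = 0.00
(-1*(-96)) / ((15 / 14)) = 448/5 = 89.60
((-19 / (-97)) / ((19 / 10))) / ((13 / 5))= 50/1261 = 0.04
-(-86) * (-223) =-19178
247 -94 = 153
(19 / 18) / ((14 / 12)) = 19/21 = 0.90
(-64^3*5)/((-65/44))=11534336/13 = 887256.62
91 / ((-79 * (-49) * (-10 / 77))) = -143/790 = -0.18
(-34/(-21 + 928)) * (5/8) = -85/3628 = -0.02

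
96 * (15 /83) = 1440/83 = 17.35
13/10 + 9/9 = 2.30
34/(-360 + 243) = -34/117 = -0.29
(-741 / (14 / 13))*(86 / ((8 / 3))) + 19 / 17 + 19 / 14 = -21122813/952 = -22187.83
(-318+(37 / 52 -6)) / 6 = -16811/312 = -53.88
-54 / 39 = -18/13 = -1.38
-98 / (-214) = 49/107 = 0.46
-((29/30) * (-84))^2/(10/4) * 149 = -49121128/125 = -392969.02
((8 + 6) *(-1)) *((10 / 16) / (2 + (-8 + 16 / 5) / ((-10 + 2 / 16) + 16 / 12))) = -35875/10504 = -3.42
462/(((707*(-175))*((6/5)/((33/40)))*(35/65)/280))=-1.33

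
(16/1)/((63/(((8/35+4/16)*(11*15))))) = 2948/147 = 20.05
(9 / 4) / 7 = 9/28 = 0.32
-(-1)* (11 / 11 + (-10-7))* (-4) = 64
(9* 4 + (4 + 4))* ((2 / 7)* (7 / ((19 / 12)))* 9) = 9504/19 = 500.21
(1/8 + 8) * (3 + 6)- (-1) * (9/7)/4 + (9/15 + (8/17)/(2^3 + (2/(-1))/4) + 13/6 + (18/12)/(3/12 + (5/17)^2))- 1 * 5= 140231037/1851640 = 75.73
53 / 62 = 0.85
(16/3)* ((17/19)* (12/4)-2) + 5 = 8.65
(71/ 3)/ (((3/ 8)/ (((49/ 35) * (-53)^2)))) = 11168584/45 = 248190.76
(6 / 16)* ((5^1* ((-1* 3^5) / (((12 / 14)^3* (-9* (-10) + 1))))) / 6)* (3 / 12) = -2205/6656 = -0.33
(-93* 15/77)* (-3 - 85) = 11160/7 = 1594.29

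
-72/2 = -36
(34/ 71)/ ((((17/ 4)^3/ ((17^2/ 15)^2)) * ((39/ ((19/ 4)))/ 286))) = 3865664/47925 = 80.66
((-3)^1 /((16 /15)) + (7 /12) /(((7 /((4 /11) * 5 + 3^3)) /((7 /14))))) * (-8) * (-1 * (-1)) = 851/66 = 12.89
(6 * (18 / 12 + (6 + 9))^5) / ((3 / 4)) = 39135393/4 = 9783848.25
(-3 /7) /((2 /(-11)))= 33/14 = 2.36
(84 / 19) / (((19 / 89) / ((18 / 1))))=134568/361 = 372.76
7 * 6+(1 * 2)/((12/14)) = 133/3 = 44.33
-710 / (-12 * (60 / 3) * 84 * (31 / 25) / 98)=12425/4464 = 2.78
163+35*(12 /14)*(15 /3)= 313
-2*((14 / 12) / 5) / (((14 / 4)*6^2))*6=-1/45 = -0.02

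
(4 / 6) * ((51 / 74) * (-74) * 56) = -1904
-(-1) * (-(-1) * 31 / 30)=31/30 = 1.03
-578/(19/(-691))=399398/19 = 21020.95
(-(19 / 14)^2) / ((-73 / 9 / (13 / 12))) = 14079/57232 = 0.25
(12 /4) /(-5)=-3/5 = -0.60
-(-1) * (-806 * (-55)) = 44330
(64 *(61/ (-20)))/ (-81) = 976/405 = 2.41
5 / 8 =0.62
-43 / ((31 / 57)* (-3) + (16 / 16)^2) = 817/12 = 68.08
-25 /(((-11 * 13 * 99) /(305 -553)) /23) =-142600/14157 = -10.07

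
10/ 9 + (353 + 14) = 3313/9 = 368.11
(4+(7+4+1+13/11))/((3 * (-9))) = -7/11 = -0.64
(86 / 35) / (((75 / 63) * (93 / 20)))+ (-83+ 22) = -46931/775 = -60.56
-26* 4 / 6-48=-196/3 = -65.33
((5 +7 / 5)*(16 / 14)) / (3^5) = 256/8505 = 0.03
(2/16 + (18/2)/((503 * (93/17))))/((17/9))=144009/2120648 = 0.07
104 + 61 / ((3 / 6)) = 226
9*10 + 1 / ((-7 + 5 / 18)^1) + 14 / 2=11719/121 = 96.85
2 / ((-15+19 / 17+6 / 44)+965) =748/355769 = 0.00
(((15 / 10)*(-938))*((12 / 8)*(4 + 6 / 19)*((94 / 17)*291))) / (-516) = 788985099/27778 = 28403.24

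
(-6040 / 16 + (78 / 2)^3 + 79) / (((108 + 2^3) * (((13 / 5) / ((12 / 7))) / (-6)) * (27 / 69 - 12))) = 5817735/33553 = 173.39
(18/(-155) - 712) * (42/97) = -4635876/15035 = -308.34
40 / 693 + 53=53.06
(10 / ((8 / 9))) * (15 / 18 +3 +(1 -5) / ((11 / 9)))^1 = 555/88 = 6.31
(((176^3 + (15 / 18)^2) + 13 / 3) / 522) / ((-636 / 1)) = -196264117/11951712 = -16.42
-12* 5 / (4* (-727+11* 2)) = 1/47 = 0.02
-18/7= -2.57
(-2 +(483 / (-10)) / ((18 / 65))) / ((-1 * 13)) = 2117/156 = 13.57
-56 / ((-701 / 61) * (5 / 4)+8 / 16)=13664/3383 = 4.04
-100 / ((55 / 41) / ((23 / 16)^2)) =-108445/704 = -154.04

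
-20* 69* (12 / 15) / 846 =-184/141 = -1.30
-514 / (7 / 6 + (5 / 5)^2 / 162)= -41634/95 = -438.25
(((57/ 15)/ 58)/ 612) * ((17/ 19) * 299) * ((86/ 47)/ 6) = 12857/1472040 = 0.01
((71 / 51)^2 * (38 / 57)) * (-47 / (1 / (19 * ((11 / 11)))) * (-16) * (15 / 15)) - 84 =143396164/7803 = 18377.06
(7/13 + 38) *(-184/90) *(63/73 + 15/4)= -1724609/4745 = -363.46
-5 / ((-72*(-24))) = -5/1728 = 0.00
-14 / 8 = -1.75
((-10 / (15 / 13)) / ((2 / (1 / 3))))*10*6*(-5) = 1300/3 = 433.33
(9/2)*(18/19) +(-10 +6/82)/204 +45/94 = 4.69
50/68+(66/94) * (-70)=-77365/1598 = -48.41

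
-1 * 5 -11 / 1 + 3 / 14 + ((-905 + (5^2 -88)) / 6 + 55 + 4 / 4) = -121.12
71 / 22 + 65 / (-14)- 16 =-17.42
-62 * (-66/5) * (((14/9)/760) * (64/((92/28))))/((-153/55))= -11.73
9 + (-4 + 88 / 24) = 26/3 = 8.67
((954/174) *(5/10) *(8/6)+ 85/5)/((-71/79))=-22.98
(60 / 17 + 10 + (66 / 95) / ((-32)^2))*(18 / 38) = 100689849/15710720 = 6.41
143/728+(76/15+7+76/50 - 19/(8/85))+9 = -376093/2100 = -179.09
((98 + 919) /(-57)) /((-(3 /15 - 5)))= -565/152 = -3.72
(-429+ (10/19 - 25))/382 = -4308/3629 = -1.19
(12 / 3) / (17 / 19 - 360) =-76/6823 = -0.01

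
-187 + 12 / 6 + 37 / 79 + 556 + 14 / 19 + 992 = 2047672/1501 = 1364.21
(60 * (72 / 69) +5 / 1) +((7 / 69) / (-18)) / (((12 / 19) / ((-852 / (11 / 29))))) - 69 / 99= 1187995/13662 = 86.96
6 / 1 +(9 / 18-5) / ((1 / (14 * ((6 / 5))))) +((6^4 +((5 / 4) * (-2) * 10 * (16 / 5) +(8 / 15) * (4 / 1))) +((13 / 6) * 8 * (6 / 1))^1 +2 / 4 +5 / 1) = 37741/30 = 1258.03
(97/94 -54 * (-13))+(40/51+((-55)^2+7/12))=11919161/3196 = 3729.40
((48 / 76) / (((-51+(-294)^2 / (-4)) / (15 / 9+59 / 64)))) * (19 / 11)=-497/3812160 = 0.00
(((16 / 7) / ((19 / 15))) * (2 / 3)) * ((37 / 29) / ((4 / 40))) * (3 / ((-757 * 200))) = -888/2919749 = 0.00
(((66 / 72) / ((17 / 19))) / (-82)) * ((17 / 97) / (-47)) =209/4486056 = 0.00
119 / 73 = 1.63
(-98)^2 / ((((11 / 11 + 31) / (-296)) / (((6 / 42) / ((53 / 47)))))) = -596477/53 = -11254.28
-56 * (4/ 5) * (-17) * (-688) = -2619904/5 = -523980.80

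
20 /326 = 10/163 = 0.06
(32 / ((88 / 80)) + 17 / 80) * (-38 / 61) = -489953/26840 = -18.25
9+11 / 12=9.92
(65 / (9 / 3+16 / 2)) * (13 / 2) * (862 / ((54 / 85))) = 30956575/594 = 52115.45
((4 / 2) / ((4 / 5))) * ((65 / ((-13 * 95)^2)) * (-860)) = -430/4693 = -0.09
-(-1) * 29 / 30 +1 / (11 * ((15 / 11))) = 31/30 = 1.03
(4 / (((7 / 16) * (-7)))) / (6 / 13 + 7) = -832/4753 = -0.18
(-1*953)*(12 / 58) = -5718/29 = -197.17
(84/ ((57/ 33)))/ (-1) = -924/19 = -48.63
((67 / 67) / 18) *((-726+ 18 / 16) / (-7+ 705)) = -1933/33504 = -0.06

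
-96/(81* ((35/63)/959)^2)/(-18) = 14714896/75 = 196198.61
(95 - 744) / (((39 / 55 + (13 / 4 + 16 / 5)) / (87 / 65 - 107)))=9578.64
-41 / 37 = -1.11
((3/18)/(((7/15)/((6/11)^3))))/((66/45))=4050/102487 = 0.04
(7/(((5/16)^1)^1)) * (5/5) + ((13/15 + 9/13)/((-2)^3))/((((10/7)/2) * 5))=108934/4875 = 22.35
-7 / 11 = -0.64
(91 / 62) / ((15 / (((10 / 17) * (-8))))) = -728/1581 = -0.46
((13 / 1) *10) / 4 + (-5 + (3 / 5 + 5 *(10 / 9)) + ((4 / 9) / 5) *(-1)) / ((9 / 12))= 33.92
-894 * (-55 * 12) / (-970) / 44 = -1341/97 = -13.82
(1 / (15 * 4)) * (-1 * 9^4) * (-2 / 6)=729/20 = 36.45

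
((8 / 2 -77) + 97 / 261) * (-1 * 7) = 132692/261 = 508.40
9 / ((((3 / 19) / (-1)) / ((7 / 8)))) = -399/8 = -49.88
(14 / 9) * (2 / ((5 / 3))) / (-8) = -7/30 = -0.23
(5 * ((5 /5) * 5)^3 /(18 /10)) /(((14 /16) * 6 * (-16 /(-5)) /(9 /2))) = 15625/168 = 93.01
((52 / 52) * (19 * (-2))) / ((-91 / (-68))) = -2584/91 = -28.40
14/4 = 7/2 = 3.50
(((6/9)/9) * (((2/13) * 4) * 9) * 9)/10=24/65 = 0.37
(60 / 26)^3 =27000/2197 = 12.29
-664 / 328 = -83/41 = -2.02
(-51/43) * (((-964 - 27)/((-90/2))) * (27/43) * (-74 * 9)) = 100980918/9245 = 10922.76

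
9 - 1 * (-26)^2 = -667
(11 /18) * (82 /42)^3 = 758131/166698 = 4.55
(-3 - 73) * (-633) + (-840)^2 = 753708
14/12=7/6 = 1.17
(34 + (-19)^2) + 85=480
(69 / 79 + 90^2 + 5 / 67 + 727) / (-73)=-46726329/386389 = -120.93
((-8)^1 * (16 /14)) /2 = -32/7 = -4.57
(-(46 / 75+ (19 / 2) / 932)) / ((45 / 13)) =-0.18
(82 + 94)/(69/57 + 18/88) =147136/1183 = 124.38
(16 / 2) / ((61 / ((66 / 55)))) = 48/305 = 0.16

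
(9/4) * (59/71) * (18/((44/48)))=28674/781 = 36.71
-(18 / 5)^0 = -1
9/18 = 0.50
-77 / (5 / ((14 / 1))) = -215.60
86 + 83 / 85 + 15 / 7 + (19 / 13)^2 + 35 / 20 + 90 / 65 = 37965561/402220 = 94.39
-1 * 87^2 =-7569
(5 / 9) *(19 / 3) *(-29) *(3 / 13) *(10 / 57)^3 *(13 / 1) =-145000/87723 = -1.65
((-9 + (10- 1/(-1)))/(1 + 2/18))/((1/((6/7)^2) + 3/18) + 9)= 324/1895 = 0.17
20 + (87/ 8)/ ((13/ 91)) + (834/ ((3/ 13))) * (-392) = -11332735/8 = -1416591.88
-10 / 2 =-5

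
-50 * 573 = -28650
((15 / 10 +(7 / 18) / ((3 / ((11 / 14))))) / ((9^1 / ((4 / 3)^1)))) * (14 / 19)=2422/13851 = 0.17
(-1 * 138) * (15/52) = -1035/26 = -39.81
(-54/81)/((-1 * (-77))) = -0.01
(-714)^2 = 509796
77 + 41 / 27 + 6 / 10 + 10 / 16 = 86123/1080 = 79.74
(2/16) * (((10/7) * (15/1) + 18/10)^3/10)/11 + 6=763747797/37730000 = 20.24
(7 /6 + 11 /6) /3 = 1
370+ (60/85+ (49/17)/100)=630249/1700 = 370.73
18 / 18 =1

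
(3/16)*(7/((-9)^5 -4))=-21/944848 = 0.00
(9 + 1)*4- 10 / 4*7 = 45/2 = 22.50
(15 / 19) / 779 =15/14801 = 0.00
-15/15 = -1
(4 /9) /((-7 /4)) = -0.25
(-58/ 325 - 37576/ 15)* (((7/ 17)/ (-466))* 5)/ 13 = 0.85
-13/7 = -1.86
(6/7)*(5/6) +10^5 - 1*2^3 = 699949/7 = 99992.71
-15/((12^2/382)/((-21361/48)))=20399755/1152 = 17708.12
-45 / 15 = -3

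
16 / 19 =0.84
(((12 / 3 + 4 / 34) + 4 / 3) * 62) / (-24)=-4309/306 = -14.08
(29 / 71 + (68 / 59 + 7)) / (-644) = -17931/1348858 = -0.01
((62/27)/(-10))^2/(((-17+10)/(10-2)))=-7688/127575 = -0.06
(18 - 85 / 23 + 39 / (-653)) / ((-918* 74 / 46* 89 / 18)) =-213940/109666779 = 0.00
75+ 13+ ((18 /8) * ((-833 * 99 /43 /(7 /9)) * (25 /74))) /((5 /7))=-32279071/12728 = -2536.07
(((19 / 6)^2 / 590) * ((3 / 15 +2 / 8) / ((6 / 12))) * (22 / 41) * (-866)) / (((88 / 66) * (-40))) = 0.13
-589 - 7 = -596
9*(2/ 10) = 9/5 = 1.80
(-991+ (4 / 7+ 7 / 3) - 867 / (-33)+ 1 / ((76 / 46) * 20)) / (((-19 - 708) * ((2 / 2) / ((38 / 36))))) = 168852247/120914640 = 1.40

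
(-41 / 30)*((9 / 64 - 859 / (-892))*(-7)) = 4520537/428160 = 10.56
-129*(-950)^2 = -116422500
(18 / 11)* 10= 180/11 = 16.36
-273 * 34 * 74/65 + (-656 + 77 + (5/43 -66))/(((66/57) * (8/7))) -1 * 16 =-209454369/18920 = -11070.53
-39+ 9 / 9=-38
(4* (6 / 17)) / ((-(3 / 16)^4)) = -524288/459 = -1142.24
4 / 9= 0.44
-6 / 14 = -3/7 = -0.43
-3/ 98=-0.03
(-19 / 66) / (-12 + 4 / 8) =19/759 = 0.03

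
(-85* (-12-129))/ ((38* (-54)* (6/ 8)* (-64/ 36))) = 3995/912 = 4.38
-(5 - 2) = -3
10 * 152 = 1520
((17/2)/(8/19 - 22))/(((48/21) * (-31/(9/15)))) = 6783/2033600 = 0.00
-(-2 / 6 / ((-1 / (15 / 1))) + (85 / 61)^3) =-7.71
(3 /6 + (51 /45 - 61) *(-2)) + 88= 6247/30 = 208.23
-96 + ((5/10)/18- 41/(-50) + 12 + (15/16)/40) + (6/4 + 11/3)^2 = -1625309/28800 = -56.43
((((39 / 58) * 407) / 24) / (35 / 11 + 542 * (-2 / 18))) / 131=-523809/343247248 = 0.00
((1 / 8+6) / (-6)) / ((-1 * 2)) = 49/96 = 0.51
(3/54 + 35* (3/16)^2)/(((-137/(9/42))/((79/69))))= -234077/101638656 = 0.00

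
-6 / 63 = -2/21 = -0.10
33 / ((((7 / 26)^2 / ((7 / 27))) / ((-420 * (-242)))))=35990240/3 = 11996746.67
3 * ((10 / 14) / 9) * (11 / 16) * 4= 55/84 = 0.65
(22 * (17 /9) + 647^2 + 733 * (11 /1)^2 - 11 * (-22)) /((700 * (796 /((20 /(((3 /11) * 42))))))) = 102553/64476 = 1.59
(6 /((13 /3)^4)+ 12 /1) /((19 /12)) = 4118616/542659 = 7.59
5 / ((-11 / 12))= -60/11 = -5.45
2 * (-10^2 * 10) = -2000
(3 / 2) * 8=12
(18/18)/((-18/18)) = -1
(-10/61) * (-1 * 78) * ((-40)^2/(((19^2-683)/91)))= -8112000/1403 = -5781.90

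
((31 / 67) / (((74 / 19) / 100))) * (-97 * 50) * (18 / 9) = -285665000/2479 = -115233.97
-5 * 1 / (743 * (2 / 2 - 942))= 5/699163 = 0.00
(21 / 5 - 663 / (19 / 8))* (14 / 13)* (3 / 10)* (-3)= 1645623/6175 = 266.50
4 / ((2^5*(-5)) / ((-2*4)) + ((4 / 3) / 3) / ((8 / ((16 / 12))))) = 54/271 = 0.20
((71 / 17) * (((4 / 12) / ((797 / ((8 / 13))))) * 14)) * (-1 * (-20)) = 159040/528411 = 0.30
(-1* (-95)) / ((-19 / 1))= -5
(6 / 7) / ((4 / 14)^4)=1029/8 = 128.62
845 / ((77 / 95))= 80275/77 = 1042.53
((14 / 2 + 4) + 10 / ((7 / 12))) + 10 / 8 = 823/28 = 29.39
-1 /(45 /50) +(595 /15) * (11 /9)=1279/27 = 47.37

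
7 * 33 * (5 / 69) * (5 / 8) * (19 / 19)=1925/184 = 10.46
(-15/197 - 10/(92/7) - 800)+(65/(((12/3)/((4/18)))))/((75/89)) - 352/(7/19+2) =-945.17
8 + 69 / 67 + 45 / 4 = 5435/268 = 20.28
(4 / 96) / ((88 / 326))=163/1056 = 0.15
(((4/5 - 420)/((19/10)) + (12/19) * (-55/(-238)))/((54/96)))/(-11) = 7976288/223839 = 35.63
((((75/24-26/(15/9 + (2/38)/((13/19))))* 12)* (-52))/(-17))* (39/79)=-4876326/22831 = -213.58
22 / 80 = 11/40 = 0.28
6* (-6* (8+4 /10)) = -1512/5 = -302.40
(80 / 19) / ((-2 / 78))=-3120/19 = -164.21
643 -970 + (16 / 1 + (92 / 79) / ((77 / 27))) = -1889329/6083 = -310.59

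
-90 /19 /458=-45/4351 = -0.01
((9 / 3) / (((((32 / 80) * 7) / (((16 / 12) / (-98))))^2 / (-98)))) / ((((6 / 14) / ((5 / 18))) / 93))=-3875/9261 = -0.42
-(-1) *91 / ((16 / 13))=1183/16 = 73.94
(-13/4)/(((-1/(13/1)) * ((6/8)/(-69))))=-3887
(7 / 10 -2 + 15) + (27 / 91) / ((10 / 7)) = 904/65 = 13.91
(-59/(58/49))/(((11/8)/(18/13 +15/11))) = -4544652/45617 = -99.63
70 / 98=5/7 = 0.71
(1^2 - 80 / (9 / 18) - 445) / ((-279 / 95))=57380/279 = 205.66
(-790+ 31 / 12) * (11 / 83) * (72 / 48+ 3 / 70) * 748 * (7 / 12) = -58309779/830 = -70252.75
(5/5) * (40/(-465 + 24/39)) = -520/6037 = -0.09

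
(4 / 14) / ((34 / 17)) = 1/7 = 0.14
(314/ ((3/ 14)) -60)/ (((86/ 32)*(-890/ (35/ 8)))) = -2.57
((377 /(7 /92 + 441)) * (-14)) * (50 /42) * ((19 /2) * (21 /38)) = -433550/5797 = -74.79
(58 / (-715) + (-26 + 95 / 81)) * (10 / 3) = -2885126/34749 = -83.03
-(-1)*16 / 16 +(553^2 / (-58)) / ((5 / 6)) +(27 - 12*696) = -2124407/145 = -14651.08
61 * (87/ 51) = 1769/17 = 104.06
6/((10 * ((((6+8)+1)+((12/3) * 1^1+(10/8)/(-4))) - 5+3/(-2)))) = 16/325 = 0.05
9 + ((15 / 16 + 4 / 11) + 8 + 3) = 3749/176 = 21.30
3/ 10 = 0.30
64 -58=6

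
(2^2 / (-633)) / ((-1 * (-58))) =-2/18357 = 0.00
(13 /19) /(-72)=-13/1368 = -0.01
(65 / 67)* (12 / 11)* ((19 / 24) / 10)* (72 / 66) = 0.09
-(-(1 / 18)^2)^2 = -1/104976 = 0.00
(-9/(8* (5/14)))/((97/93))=-5859/1940 = -3.02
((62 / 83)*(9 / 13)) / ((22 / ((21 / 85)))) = 5859/1008865 = 0.01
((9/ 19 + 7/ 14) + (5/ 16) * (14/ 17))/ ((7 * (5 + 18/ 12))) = 3181/117572 = 0.03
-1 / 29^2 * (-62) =62/841 = 0.07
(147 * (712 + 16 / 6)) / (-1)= -105056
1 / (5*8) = 1/40 = 0.02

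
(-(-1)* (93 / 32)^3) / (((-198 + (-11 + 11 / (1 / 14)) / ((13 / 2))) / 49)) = -39413493/5767168 = -6.83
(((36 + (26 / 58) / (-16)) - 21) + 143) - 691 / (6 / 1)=59585/1392 = 42.81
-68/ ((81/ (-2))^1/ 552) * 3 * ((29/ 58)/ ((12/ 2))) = 6256/27 = 231.70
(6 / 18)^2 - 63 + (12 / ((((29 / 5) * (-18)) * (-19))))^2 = -62.89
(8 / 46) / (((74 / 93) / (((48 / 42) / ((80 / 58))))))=5394/29785 = 0.18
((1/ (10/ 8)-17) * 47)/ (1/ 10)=-7614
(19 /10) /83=19/830 = 0.02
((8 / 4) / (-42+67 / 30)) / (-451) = 60/538043 = 0.00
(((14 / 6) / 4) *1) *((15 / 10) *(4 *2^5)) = 112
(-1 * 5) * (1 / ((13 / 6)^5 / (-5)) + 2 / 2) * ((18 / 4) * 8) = -59834340/371293 = -161.15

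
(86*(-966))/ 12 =-6923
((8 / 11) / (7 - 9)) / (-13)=4/143 = 0.03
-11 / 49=-0.22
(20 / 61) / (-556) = -5/8479 = 0.00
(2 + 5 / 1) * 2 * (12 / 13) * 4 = 51.69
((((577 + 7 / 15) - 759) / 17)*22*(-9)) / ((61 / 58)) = 10423644/5185 = 2010.35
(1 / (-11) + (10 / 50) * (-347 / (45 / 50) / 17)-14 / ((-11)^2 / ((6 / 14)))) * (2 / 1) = -173150/18513 = -9.35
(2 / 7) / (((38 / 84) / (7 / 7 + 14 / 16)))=45/38 = 1.18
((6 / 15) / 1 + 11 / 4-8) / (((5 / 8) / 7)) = -1358/25 = -54.32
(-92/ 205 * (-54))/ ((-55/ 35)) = -34776/2255 = -15.42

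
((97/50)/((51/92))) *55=49082/255 = 192.48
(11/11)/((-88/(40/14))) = -5/154 = -0.03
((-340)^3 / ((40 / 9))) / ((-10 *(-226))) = -442170/113 = -3913.01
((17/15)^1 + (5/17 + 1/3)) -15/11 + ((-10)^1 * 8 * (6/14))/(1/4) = -2685002/19635 = -136.75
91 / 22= 4.14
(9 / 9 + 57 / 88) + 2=321/88 = 3.65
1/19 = 0.05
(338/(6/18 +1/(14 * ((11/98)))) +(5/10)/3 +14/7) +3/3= 16883/48 = 351.73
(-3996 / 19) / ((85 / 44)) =-175824/1615 = -108.87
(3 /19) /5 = 3/95 = 0.03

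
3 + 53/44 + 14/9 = 2281/396 = 5.76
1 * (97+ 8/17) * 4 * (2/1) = 13256/17 = 779.76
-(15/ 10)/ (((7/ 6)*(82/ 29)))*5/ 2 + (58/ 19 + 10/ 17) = 928533/370804 = 2.50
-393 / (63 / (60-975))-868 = 33879/7 = 4839.86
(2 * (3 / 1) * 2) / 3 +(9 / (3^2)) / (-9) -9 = -46/9 = -5.11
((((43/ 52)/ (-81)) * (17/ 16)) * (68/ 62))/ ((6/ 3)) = -12427/2089152 = -0.01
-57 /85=-0.67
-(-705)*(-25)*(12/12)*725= -12778125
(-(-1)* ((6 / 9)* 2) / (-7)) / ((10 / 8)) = -16/105 = -0.15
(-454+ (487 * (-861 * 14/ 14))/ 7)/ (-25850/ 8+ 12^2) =241420/12349 = 19.55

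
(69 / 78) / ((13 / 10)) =115/169 = 0.68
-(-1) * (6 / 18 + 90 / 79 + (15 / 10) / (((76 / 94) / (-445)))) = -14844041/18012 = -824.12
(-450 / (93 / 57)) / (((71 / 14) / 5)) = -598500/2201 = -271.92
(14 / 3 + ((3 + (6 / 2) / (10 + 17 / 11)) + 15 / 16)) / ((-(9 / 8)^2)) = -216140/30861 = -7.00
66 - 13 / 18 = 1175/18 = 65.28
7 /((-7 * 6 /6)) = -1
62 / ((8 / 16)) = 124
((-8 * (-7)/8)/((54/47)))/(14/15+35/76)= 8930/2043 = 4.37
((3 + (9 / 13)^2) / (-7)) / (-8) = 0.06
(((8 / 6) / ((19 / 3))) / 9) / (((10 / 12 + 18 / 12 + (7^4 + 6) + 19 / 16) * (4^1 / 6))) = 32/2198395 = 0.00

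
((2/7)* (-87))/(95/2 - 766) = 0.03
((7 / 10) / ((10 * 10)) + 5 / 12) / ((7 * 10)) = 1271/210000 = 0.01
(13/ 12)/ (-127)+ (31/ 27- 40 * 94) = -51556529/13716 = -3758.86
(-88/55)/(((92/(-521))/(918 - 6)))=950304/115 = 8263.51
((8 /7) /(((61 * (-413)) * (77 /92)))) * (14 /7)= -1472/13579027 = 0.00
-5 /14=-0.36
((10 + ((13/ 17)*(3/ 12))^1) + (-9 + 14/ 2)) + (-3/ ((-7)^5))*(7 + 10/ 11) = 102994237/12571636 = 8.19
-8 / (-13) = 8/13 = 0.62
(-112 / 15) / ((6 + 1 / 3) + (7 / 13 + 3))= -208/275 = -0.76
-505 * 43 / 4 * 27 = -586305/4 = -146576.25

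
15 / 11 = 1.36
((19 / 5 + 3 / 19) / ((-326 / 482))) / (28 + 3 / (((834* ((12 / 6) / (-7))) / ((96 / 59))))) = -185785454/888297025 = -0.21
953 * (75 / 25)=2859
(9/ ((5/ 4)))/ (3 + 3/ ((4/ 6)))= 24/25 = 0.96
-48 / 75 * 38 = -608/25 = -24.32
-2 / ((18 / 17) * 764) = -17/6876 = 0.00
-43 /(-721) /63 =43/45423 = 0.00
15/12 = 5/4 = 1.25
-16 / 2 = -8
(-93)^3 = -804357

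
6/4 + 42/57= 85/38 = 2.24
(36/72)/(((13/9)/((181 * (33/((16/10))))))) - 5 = 267745/208 = 1287.24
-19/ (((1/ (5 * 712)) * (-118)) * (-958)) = -16910/28261 = -0.60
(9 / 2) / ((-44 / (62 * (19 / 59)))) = -5301/2596 = -2.04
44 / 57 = 0.77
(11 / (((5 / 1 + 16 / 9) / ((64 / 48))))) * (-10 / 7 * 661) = -872520/427 = -2043.37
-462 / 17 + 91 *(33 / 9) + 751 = 53932/51 = 1057.49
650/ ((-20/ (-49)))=3185/2 = 1592.50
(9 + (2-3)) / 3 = 8/3 = 2.67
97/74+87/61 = 2.74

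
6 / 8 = 3/4 = 0.75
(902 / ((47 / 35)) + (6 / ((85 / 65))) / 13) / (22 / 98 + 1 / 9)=59201163/29563 = 2002.54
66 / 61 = 1.08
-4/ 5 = -0.80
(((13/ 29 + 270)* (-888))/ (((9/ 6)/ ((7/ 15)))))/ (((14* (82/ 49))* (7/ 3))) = -8125348/5945 = -1366.75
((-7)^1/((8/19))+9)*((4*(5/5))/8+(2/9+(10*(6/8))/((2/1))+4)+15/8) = -45445/576 = -78.90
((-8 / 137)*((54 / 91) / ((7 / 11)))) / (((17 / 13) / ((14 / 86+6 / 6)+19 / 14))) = -3604392/34350421 = -0.10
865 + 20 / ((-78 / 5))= 33685/39 = 863.72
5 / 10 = 1/2 = 0.50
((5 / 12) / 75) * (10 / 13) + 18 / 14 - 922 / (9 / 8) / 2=-669103/1638 = -408.49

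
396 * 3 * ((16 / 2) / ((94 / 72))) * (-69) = -23607936/47 = -502296.51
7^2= 49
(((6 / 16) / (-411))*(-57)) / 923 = 57/1011608 = 0.00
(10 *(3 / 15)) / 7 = 2/7 = 0.29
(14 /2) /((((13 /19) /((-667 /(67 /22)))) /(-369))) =720155898/871 = 826815.04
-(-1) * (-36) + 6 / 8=-141/4 = -35.25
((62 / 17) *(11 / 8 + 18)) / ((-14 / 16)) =-9610/119 = -80.76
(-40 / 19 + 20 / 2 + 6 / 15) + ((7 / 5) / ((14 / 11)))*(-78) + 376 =28357/95 = 298.49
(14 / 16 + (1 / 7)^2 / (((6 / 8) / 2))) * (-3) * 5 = -5465/392 = -13.94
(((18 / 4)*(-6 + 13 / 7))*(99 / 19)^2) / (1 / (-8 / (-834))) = -4.86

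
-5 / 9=-0.56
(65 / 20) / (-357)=-0.01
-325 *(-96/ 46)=15600/23 = 678.26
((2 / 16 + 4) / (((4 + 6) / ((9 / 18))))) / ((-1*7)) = -33/1120 = -0.03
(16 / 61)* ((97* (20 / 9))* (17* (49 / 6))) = 12928160/1647 = 7849.52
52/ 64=13/16 = 0.81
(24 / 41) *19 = 456/41 = 11.12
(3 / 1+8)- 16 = -5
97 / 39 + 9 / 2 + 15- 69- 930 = -76207/78 = -977.01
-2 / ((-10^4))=1/5000 = 0.00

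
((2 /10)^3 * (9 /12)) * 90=27/50 = 0.54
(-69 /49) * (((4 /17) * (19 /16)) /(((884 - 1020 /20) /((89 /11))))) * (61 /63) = -2372473/641153436 = 0.00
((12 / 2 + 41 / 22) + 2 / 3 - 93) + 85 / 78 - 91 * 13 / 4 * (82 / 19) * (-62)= 644361767/8151 = 79053.09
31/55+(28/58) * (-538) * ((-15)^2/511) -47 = -160.80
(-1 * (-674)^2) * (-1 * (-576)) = -261662976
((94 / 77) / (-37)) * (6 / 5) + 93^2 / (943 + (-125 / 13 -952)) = -145618323/313390 = -464.66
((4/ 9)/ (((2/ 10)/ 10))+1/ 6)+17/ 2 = 278/9 = 30.89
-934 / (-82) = 467/41 = 11.39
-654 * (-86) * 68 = 3824592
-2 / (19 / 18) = -36/19 = -1.89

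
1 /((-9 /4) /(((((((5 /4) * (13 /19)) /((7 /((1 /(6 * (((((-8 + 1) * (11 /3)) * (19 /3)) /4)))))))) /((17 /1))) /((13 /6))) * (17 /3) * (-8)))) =-160/583737 = 0.00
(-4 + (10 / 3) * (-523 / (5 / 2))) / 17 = -2104/51 = -41.25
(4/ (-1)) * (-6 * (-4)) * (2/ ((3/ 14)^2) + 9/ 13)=-165664/39 = -4247.79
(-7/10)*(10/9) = -7/9 = -0.78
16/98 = 8/49 = 0.16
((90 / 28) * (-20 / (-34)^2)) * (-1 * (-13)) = -2925/4046 = -0.72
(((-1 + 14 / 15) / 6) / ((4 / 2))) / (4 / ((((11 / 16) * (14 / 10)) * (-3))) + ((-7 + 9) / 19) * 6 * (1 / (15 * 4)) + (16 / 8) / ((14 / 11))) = -1463/51792 = -0.03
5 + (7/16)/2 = 167/32 = 5.22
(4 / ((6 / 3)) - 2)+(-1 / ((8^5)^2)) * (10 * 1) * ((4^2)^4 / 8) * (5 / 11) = -25/720896 = 0.00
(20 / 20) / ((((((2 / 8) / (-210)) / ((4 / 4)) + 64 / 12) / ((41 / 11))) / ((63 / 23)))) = 723240/377729 = 1.91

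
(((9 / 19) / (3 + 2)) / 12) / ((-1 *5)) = -3/1900 = 0.00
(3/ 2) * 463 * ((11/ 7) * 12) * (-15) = -196444.29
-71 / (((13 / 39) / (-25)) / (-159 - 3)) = -862650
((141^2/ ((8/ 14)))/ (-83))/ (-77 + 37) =139167/13280 = 10.48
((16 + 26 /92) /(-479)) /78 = -749/1718652 = 0.00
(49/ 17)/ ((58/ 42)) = 2.09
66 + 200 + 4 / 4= 267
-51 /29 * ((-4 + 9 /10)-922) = 16269/10 = 1626.90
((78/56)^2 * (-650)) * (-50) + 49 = 12367729/196 = 63100.66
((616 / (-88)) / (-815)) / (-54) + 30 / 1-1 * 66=-1584367/44010 = -36.00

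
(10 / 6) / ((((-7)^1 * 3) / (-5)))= 25/63 = 0.40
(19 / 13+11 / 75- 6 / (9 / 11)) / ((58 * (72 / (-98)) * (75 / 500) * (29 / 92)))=12581828/4427865 = 2.84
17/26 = 0.65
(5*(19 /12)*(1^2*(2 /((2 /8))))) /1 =190/3 = 63.33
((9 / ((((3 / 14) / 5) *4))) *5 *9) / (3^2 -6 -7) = -4725/8 = -590.62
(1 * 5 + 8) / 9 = 13/9 = 1.44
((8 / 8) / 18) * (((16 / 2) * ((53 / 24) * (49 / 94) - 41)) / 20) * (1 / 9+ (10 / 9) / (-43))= -988889/13096080 = -0.08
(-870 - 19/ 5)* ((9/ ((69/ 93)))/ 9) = -135439/115 = -1177.73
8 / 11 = 0.73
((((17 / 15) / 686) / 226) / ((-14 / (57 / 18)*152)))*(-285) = 323/104184192 = 0.00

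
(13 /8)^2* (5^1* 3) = 2535/64 = 39.61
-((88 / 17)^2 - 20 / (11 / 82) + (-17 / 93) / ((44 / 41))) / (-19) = -144826105/22469172 = -6.45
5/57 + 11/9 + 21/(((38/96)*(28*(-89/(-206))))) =86680/15219 = 5.70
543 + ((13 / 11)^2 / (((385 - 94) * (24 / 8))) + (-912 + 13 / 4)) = -154540403/422532 = -365.75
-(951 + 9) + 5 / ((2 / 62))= -805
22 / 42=11/21 = 0.52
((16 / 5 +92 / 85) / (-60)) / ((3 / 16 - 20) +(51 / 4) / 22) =16016/4315875 = 0.00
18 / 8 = 9/4 = 2.25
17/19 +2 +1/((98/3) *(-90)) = 161681/55860 = 2.89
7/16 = 0.44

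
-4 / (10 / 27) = -54/5 = -10.80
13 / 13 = 1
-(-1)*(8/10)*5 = 4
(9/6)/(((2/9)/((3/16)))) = 81/64 = 1.27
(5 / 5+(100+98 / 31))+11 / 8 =26173/248 = 105.54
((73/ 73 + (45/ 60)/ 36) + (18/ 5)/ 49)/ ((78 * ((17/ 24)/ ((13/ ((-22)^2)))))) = 757/1422960 = 0.00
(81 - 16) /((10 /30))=195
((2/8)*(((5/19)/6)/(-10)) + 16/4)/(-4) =-1.00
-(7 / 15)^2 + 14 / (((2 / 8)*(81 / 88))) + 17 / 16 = 1998569/32400 = 61.68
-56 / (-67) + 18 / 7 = 1598/469 = 3.41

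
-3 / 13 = -0.23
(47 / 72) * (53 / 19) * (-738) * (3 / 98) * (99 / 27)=-1123441/7448 = -150.84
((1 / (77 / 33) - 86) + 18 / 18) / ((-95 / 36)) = 32.05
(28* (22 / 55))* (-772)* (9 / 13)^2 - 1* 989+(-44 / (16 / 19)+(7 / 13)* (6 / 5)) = -17524409/3380 = -5184.74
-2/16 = -1/8 = -0.12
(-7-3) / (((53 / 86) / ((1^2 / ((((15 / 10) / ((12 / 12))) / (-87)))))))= 49880/53 = 941.13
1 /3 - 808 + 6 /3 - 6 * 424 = -10049/3 = -3349.67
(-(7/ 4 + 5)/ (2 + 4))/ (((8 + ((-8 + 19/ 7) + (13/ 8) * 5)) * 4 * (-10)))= 63/24280 = 0.00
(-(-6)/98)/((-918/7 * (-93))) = 1/199206 = 0.00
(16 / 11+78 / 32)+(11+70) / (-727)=483739/127952 = 3.78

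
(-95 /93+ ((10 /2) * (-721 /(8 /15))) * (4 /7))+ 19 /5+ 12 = -3578381/930 = -3847.72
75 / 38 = 1.97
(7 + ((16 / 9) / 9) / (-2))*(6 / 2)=559/27 = 20.70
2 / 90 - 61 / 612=-79/1020 = -0.08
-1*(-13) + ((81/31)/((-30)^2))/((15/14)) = 100771/7750 = 13.00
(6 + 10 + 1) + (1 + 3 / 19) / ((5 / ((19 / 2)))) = 96/5 = 19.20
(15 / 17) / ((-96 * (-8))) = 5/4352 = 0.00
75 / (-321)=-25/107 = -0.23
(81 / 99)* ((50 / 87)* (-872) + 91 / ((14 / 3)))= -251421/638 = -394.08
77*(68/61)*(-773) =-4047428/61 = -66351.28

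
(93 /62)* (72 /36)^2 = 6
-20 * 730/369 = -14600/369 = -39.57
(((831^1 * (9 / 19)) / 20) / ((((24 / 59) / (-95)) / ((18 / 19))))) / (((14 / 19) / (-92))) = 30447009/56 = 543696.59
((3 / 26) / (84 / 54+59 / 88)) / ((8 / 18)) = 2673/22919 = 0.12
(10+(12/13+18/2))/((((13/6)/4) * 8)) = 777/169 = 4.60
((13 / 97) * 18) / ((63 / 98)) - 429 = -41249/97 = -425.25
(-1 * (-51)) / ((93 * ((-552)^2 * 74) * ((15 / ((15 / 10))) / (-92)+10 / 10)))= 17/623013696 = 0.00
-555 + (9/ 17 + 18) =-9120/17 = -536.47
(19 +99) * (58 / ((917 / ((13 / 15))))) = 88972/13755 = 6.47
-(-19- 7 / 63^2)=10774/567 = 19.00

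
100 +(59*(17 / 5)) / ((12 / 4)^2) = 122.29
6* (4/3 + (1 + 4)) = 38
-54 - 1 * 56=-110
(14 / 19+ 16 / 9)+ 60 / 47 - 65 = -491935/8037 = -61.21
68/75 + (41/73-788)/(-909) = 980389/552975 = 1.77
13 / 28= 0.46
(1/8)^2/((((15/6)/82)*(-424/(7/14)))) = -41/67840 = 0.00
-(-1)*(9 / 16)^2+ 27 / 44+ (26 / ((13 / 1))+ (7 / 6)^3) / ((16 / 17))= 360563/76032 = 4.74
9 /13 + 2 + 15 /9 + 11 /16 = 3149/624 = 5.05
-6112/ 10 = -3056/5 = -611.20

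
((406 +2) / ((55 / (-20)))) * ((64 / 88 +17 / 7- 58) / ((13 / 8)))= 5007.31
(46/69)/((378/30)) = 10/189 = 0.05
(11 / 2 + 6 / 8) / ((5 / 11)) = 55/4 = 13.75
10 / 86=5/43 = 0.12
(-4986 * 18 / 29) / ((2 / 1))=-44874/29 = -1547.38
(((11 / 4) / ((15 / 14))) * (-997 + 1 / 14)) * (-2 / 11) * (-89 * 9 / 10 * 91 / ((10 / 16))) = -678226458/125 = -5425811.66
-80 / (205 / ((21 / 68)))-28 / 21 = -3040/2091 = -1.45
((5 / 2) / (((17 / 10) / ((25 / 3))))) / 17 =625/867 = 0.72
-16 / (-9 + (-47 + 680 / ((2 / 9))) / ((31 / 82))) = -496/246787 = 0.00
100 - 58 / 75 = 7442/75 = 99.23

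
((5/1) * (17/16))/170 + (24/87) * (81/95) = 23491/88160 = 0.27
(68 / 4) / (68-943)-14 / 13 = -12471/11375 = -1.10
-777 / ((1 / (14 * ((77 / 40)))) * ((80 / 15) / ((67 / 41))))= -84179403/13120 = -6416.11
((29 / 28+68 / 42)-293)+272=-18.35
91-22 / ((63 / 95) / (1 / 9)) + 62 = 149.31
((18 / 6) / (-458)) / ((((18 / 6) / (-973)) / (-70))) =-34055/229 = -148.71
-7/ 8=-0.88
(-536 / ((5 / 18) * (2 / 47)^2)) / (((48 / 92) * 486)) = -3404069/810 = -4202.55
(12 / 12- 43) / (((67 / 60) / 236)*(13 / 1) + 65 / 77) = -45793440/987467 = -46.37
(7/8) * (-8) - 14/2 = -14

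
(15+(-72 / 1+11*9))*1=42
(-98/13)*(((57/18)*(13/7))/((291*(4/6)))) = -0.23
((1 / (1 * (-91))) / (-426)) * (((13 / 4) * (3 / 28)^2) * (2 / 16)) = 3/24937472 = 0.00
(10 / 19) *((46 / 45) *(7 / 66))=322/5643 = 0.06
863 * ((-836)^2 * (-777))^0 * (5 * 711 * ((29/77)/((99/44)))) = 39542660/77 = 513541.04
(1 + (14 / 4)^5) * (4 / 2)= 16839/16 = 1052.44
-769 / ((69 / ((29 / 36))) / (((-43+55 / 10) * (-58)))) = -16168225/828 = -19526.84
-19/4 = -4.75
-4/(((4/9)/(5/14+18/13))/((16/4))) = -5706/91 = -62.70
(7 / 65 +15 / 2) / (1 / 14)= 6923/65 = 106.51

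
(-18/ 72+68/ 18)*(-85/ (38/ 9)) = -10795/152 = -71.02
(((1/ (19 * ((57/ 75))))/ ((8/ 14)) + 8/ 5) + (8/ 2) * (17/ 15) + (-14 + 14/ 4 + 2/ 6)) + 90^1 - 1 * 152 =-1427657/21660 = -65.91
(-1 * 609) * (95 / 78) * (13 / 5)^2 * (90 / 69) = -150423/23 = -6540.13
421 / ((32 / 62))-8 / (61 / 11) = 794703/976 = 814.24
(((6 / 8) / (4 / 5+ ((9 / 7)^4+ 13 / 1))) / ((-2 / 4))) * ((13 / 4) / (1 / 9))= -1404585/529264 = -2.65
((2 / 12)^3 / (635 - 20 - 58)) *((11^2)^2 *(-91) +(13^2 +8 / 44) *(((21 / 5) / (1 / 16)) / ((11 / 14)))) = -10.95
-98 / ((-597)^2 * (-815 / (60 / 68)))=98/329203113 = 0.00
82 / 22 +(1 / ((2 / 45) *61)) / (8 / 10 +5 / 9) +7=900431/81862 = 11.00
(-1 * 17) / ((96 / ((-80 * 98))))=4165/3 = 1388.33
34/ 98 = 17/49 = 0.35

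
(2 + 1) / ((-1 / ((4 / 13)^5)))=-3072/371293 = -0.01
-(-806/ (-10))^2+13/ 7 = -1136538/175 = -6494.50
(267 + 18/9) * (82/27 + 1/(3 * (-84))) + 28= 637985/756 = 843.90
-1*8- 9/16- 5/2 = -177/16 = -11.06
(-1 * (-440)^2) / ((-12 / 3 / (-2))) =-96800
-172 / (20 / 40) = -344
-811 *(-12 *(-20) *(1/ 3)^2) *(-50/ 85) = 648800/51 = 12721.57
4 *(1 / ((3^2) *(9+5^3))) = 2/603 = 0.00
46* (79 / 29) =3634/29 = 125.31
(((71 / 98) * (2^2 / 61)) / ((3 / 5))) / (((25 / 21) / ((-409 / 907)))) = -58078/1936445 = -0.03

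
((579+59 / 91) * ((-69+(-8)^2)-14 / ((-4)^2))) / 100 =-619789/18200 = -34.05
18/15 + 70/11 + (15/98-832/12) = -996341/16170 = -61.62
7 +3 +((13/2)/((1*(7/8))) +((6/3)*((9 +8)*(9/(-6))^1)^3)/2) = -16563.95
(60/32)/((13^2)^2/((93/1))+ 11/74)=51615/8458148 = 0.01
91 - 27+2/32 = 64.06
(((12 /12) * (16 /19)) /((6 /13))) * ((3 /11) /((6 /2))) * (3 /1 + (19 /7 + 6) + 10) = 832/231 = 3.60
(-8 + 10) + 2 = 4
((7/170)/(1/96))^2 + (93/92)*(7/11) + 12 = 206694627/7311700 = 28.27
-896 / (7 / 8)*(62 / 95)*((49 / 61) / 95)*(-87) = 270649344/550525 = 491.62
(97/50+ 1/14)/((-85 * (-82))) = 176/609875 = 0.00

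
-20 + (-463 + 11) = -472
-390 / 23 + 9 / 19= -7203/437 = -16.48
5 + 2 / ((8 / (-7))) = 13/4 = 3.25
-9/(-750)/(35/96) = 144/4375 = 0.03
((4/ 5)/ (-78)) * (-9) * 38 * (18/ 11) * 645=529416/143 = 3702.21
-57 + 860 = 803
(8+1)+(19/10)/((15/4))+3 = 938/75 = 12.51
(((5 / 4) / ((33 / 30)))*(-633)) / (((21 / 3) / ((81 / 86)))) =-1281825/13244 = -96.79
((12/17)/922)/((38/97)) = 291/148903 = 0.00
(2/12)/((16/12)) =1/8 = 0.12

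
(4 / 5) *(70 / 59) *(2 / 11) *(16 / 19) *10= 1.45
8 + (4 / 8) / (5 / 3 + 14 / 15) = 213/26 = 8.19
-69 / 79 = -0.87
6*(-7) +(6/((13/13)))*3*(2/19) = -762/19 = -40.11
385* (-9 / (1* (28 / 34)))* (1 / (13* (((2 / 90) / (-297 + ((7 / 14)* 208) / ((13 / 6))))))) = 94290075/26 = 3626541.35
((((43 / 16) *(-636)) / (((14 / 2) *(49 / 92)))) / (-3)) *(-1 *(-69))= 3616773/343 = 10544.53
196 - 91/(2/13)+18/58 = -22921/58 = -395.19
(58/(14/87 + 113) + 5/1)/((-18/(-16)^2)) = -6946688/88605 = -78.40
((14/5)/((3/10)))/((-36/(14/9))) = -0.40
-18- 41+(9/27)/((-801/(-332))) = -141445/2403 = -58.86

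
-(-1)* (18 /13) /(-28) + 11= 1993/182 = 10.95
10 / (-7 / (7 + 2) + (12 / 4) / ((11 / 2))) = -990/23 = -43.04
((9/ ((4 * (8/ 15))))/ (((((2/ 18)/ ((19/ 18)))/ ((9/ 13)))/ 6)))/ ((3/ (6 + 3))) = 207765/416 = 499.44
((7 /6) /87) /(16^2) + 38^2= 192964615/133632 = 1444.00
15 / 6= 5/2 = 2.50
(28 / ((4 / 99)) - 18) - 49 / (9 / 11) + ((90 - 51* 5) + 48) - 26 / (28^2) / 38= 66778651/134064 = 498.11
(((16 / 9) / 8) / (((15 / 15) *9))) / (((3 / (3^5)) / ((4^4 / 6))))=85.33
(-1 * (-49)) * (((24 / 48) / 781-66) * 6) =-15154377/781 = -19403.81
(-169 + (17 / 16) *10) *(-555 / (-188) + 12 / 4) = -1417773/1504 = -942.67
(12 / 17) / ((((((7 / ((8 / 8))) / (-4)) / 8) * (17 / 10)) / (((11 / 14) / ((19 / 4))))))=-84480/269059 = -0.31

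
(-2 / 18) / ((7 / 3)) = -1/21 = -0.05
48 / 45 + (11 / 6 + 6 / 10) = 7/2 = 3.50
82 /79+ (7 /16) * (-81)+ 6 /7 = -296783/8848 = -33.54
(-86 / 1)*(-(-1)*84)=-7224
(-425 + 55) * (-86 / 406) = 15910/203 = 78.37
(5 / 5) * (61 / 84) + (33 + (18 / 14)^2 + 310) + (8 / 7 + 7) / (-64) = 3248131/9408 = 345.25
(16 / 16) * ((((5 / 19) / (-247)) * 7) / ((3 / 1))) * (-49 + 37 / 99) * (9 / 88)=84245/6814236 = 0.01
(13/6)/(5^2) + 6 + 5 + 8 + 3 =3313/150 = 22.09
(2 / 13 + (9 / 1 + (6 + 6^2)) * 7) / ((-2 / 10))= -23215/13 = -1785.77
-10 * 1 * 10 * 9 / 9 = -100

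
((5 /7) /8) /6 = 5/336 = 0.01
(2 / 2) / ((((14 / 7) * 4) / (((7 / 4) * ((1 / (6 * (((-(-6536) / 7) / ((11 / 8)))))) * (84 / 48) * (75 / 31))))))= 94325/414957568 = 0.00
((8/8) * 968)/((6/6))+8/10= 4844/5 = 968.80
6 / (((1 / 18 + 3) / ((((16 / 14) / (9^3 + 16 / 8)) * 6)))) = 5184/281435 = 0.02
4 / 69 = 0.06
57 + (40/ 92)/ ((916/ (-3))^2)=550001253/9649144 = 57.00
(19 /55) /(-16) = -0.02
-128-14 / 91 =-1666/13 = -128.15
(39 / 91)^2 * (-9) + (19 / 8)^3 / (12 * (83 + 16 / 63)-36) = -831671817/507379712 = -1.64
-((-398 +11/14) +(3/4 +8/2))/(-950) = -10989/26600 = -0.41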